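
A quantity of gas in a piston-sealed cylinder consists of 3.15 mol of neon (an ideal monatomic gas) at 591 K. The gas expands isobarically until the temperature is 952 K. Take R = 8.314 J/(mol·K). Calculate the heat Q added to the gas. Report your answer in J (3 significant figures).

Q ≈ 23600 J

Isobaric: W = nRΔT = (3.15)(8.314)(361) = 9454 J.
ΔU = nCᵥΔT with Cᵥ = 3R/2: ΔU = (3.15)(12.47)(361) = 14181 J.
Q = ΔU + W = 14181 + 9454 = 23636 J.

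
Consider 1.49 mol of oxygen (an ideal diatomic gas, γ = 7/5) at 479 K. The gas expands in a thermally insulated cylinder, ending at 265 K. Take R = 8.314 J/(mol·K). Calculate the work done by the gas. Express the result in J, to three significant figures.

Adiabatic ⇒ Q = 0, so W_by = −ΔU = nCᵥ(T₁ − T₂).
Cᵥ = 5R/2 = 20.79 J/(mol·K).
W = (1.49)(20.79)(479 − 265) = 6628 J.

W ≈ 6630 J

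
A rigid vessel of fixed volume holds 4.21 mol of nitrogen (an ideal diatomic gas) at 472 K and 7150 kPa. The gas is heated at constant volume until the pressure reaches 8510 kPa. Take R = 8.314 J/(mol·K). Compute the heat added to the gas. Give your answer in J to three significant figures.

Constant volume ⇒ W = 0, so Q = ΔU = nCᵥΔT with Cᵥ = 5R/2 = 20.79 J/(mol·K).
At constant V, T₂/T₁ = P₂/P₁ ⇒ ΔT = T₁(P₂/P₁ − 1) = 472·(8510/7150 − 1) = 89.78 K.
ΔU = (4.21)(20.79)(89.78) = 7856 J.

Q ≈ 7860 J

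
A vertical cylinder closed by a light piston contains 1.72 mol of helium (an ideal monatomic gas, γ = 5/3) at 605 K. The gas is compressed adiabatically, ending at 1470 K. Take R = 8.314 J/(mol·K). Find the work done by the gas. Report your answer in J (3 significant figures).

Adiabatic ⇒ Q = 0, so W_by = −ΔU = nCᵥ(T₁ − T₂).
Cᵥ = 3R/2 = 12.47 J/(mol·K).
W = (1.72)(12.47)(605 − 1470) = -18554 J.

W ≈ -18600 J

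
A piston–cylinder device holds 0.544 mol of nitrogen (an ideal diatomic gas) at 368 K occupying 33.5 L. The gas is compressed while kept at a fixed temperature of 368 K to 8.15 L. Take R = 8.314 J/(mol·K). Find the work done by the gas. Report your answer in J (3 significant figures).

Isothermal: W = nRT ln(V₂/V₁).
W = (0.544)(8.314)(368) × ln(8.15/33.5)
  = 1664 × -1.414
W_by_gas = -2353 J.

W ≈ -2350 J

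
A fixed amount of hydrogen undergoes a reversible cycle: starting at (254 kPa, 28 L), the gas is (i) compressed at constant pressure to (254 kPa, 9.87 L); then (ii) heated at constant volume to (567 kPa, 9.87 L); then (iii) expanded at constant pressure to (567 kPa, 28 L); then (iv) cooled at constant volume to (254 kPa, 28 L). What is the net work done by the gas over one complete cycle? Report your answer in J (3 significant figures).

Constant-volume legs do no work.
W(i) = (254)(9.87 − 28) = -4605 J; W(iii) = (567)(28 − 9.87) = 10280 J.
W_net = -4605 + 10280 = 5675 J (the clockwise enclosed area).

W_net ≈ 5670 J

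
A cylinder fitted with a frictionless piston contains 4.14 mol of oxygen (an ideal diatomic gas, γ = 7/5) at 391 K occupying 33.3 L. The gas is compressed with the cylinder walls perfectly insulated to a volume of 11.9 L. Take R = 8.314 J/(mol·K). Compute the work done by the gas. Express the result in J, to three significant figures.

W ≈ -17100 J

Adiabatic: TV^(γ−1) = const with γ = 7/5.
T₂ = T₁ (V₁/V₂)^(γ−1) = 391 × (33.3/11.9)^0.4 = 391 × 1.509 = 590.1 K.
W_by = nCᵥ(T₁ − T₂) = (4.14)(20.79)(391 − 590.1) = -17134 J.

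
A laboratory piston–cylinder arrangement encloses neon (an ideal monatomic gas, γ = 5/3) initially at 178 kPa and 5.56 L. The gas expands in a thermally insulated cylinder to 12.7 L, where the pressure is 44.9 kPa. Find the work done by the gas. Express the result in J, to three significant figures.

Adiabatic: W = (P₁V₁ − P₂V₂)/(γ − 1) with γ = 5/3.
P₁V₁ = 989.7 J, P₂V₂ = 570.2 J.
W = (989.7 − 570.2) / 0.6667 = 629.2 J.

W ≈ 629 J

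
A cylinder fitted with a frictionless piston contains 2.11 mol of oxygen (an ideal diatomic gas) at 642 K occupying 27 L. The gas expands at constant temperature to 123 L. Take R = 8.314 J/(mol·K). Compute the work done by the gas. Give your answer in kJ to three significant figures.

Isothermal: W = nRT ln(V₂/V₁).
W = (2.11)(8.314)(642) × ln(123/27)
  = 11262 × 1.516
W_by_gas = 17078 J.

W ≈ 17.1 kJ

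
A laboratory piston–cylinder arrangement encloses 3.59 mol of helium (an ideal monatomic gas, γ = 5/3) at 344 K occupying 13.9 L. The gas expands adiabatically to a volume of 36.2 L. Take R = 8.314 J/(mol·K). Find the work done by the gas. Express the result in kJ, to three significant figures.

Adiabatic: TV^(γ−1) = const with γ = 5/3.
T₂ = T₁ (V₁/V₂)^(γ−1) = 344 × (13.9/36.2)^0.667 = 344 × 0.5283 = 181.7 K.
W_by = nCᵥ(T₁ − T₂) = (3.59)(12.47)(344 − 181.7) = 7265 J.

W ≈ 7.26 kJ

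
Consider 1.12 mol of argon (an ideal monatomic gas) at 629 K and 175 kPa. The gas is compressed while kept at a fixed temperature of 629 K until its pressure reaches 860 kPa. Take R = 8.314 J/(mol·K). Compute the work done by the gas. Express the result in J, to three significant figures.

W ≈ -9330 J

Isothermal process: W = nRT ln(V₂/V₁) = nRT ln(P₁/P₂).
W = (1.12)(8.314)(629) × ln(175/860)
  = 5857 × ln(0.2035) = 5857 × -1.592
W_by_gas = -9325 J.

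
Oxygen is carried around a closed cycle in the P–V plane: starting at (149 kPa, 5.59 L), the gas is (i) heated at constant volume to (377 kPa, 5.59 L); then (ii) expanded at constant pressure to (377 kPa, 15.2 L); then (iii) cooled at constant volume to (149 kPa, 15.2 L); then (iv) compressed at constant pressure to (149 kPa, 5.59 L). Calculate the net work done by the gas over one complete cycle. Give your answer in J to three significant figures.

Constant-volume legs do no work.
W(ii) = (377)(15.2 − 5.59) = 3623 J; W(iv) = (149)(5.59 − 15.2) = -1432 J.
W_net = 3623 − 1432 = 2191 J (the clockwise enclosed area).

W_net ≈ 2190 J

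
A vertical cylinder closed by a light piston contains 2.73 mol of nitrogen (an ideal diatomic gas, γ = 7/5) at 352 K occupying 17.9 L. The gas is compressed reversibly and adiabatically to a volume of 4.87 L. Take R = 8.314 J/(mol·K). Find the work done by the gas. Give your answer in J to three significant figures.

W ≈ -13600 J

Adiabatic: TV^(γ−1) = const with γ = 7/5.
T₂ = T₁ (V₁/V₂)^(γ−1) = 352 × (17.9/4.87)^0.4 = 352 × 1.683 = 592.5 K.
W_by = nCᵥ(T₁ − T₂) = (2.73)(20.79)(352 − 592.5) = -13645 J.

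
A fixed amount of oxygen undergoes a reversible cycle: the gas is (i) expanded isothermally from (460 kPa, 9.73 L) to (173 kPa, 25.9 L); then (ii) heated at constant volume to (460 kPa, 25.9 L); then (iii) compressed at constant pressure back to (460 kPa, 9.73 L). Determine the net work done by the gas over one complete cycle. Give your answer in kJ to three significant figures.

W_net ≈ -3.06 kJ

Leg (i): W = PᵢVᵢ ln(V_f/Vᵢ) = (4476) ln(25.9/9.73) = 4382 J.
Leg (ii): W = 0.
Leg (iii): W = PΔV = (460)(9.73 − 25.9) = -7438 J.
W_net = 4382 − 7438 = -3056 J.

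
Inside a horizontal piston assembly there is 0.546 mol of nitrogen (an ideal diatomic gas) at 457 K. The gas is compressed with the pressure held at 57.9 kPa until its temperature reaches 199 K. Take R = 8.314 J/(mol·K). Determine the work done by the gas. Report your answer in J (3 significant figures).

W ≈ -1170 J

Isobaric: W = P ΔV = nR ΔT.
W = (0.546)(8.314)(199 − 457) = -1171 J.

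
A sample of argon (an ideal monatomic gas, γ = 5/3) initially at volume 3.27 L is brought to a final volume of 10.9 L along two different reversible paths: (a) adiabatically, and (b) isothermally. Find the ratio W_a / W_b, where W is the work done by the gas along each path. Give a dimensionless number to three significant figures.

W_a / W_b ≈ 0.688

Path (a) adiabatic: W = P₁V₁(1 − (V₁/V₂)^(γ−1))/(γ−1) → W_a/(P₁V₁) = 0.8278.
Path (b) isothermal: W = P₁V₁ ln(V₂/V₁) → W_b/(P₁V₁) = 1.204.
W_a / W_b = 0.8278 / 1.204 = 0.6875.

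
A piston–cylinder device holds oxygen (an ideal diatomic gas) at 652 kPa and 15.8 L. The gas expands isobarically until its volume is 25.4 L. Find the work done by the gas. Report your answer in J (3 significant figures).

Isobaric: W = P ΔV.
W = (652 kPa)(25.4 − 15.8 L) = (652)(9.6) = 6259 J.

W ≈ 6260 J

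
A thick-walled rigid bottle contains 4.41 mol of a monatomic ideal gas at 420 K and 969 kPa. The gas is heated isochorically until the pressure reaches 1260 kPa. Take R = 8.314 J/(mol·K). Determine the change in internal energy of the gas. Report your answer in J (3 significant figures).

ΔU ≈ 6940 J

Constant volume ⇒ W = 0, so Q = ΔU = nCᵥΔT with Cᵥ = 3R/2 = 12.47 J/(mol·K).
At constant V, T₂/T₁ = P₂/P₁ ⇒ ΔT = T₁(P₂/P₁ − 1) = 420·(1260/969 − 1) = 126.1 K.
ΔU = (4.41)(12.47)(126.1) = 6937 J.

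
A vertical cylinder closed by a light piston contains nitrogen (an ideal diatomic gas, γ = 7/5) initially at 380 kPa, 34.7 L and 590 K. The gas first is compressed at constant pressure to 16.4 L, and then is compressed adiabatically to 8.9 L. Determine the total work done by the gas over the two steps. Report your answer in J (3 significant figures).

Step 1 (isobaric): W = PΔV = (380 kPa)(16.4 − 34.7 L) = -6954 J.
After step 1: P = 380 kPa, V = 16.4 L, T = 278.8 K.
Step 2 (adiabatic): W = (P₁V₁ − P₂V₂)/(γ−1) = (6232 − 7958)/0.4 = -4315 J.
W_total = -6954 − 4315 = -11269 J.

W_total ≈ -11300 J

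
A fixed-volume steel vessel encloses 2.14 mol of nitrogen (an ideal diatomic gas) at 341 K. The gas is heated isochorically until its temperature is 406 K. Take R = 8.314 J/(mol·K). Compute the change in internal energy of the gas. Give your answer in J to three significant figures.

ΔU ≈ 2890 J

Constant volume ⇒ W = 0, so Q = ΔU = nCᵥΔT with Cᵥ = 5R/2 = 20.79 J/(mol·K).
ΔU = (2.14)(20.79)(406 − 341) = 2891 J.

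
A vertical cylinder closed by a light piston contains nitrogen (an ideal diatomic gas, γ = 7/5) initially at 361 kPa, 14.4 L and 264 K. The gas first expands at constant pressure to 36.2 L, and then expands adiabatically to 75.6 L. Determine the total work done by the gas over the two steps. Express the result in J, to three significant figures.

Step 1 (isobaric): W = PΔV = (361 kPa)(36.2 − 14.4 L) = 7870 J.
After step 1: P = 361 kPa, V = 36.2 L, T = 663.7 K.
Step 2 (adiabatic): W = (P₁V₁ − P₂V₂)/(γ−1) = (13068 − 9734)/0.4 = 8336 J.
W_total = 7870 + 8336 = 16205 J.

W_total ≈ 16200 J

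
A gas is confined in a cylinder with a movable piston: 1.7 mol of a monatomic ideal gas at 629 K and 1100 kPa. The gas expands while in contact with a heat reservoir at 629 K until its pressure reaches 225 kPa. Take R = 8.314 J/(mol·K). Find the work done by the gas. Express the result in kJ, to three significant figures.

W ≈ 14.1 kJ

Isothermal process: W = nRT ln(V₂/V₁) = nRT ln(P₁/P₂).
W = (1.7)(8.314)(629) × ln(1100/225)
  = 8890 × ln(4.889) = 8890 × 1.587
W_by_gas = 14108 J.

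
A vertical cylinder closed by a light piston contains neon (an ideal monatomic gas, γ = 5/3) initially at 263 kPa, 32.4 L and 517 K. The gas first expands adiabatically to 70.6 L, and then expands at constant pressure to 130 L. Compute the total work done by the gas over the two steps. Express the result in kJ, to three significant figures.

W_total ≈ 9.44 kJ

Step 1 (adiabatic): W = (P₁V₁ − P₂V₂)/(γ−1) = (8521 − 5070)/0.667 = 5177 J.
After step 1: P = 71.81 kPa, V = 70.6 L, T = 307.6 K.
Step 2 (isobaric): W = PΔV = (71.81 kPa)(130 − 70.6 L) = 4266 J.
W_total = 5177 + 4266 = 9443 J.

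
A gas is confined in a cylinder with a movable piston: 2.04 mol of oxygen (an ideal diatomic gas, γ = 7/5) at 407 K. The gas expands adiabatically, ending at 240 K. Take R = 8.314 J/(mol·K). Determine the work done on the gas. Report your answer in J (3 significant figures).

W ≈ -7080 J

Adiabatic ⇒ Q = 0, so W_by = −ΔU = nCᵥ(T₁ − T₂).
Cᵥ = 5R/2 = 20.79 J/(mol·K).
W = (2.04)(20.79)(407 − 240) = 7081 J.
Work on gas = −W_by = -7081 J.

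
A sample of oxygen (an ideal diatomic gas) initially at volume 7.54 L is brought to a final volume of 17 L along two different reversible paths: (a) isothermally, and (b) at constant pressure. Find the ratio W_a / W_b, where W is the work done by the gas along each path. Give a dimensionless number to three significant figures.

Path (a) isothermal: W = P₁V₁ ln(V₂/V₁) → W_a/(P₁V₁) = 0.813.
Path (b) isobaric: W = P₁(V₂ − V₁) → W_b/(P₁V₁) = 1.255.
W_a / W_b = 0.813 / 1.255 = 0.648.

W_a / W_b ≈ 0.648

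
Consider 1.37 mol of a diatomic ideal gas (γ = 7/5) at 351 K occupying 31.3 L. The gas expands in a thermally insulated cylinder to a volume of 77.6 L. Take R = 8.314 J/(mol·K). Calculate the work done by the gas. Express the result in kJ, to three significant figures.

W ≈ 3.04 kJ

Adiabatic: TV^(γ−1) = const with γ = 7/5.
T₂ = T₁ (V₁/V₂)^(γ−1) = 351 × (31.3/77.6)^0.4 = 351 × 0.6955 = 244.1 K.
W_by = nCᵥ(T₁ − T₂) = (1.37)(20.79)(351 − 244.1) = 3044 J.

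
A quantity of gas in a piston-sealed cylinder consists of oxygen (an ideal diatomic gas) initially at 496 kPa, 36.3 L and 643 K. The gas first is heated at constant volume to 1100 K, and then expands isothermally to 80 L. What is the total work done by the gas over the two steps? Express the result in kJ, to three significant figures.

W_total ≈ 24.3 kJ

Step 1 (isochoric): W = 0 (constant volume).
After step 1: P = 848.5 kPa (V unchanged).
Step 2 (isothermal): W = P₁V₁ ln(V₂/V₁) = (30801) ln(80/36.3) = 24340 J.
W_total = 0 + 24340 = 24340 J.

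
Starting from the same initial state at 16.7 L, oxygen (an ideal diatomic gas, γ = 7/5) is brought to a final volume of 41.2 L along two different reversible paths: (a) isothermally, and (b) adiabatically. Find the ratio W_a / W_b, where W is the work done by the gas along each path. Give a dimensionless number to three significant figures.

W_a / W_b ≈ 1.19

Path (a) isothermal: W = P₁V₁ ln(V₂/V₁) → W_a/(P₁V₁) = 0.903.
Path (b) adiabatic: W = P₁V₁(1 − (V₁/V₂)^(γ−1))/(γ−1) → W_b/(P₁V₁) = 0.7579.
W_a / W_b = 0.903 / 0.7579 = 1.191.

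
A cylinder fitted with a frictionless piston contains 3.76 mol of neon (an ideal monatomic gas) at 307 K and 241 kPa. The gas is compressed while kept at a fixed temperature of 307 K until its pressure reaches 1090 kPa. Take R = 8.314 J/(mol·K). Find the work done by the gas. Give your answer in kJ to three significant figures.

W ≈ -14.5 kJ

Isothermal process: W = nRT ln(V₂/V₁) = nRT ln(P₁/P₂).
W = (3.76)(8.314)(307) × ln(241/1090)
  = 9597 × ln(0.2211) = 9597 × -1.509
W_by_gas = -14483 J.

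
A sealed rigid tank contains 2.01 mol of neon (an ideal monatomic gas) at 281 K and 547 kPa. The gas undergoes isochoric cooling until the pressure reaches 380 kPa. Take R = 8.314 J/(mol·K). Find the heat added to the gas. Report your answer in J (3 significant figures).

Q ≈ -2150 J

Constant volume ⇒ W = 0, so Q = ΔU = nCᵥΔT with Cᵥ = 3R/2 = 12.47 J/(mol·K).
At constant V, T₂/T₁ = P₂/P₁ ⇒ ΔT = T₁(P₂/P₁ − 1) = 281·(380/547 − 1) = -85.79 K.
ΔU = (2.01)(12.47)(-85.79) = -2150 J.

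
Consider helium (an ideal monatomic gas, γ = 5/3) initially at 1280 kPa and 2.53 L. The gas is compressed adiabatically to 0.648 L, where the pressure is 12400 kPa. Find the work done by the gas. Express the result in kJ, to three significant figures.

Adiabatic: W = (P₁V₁ − P₂V₂)/(γ − 1) with γ = 5/3.
P₁V₁ = 3238 J, P₂V₂ = 8035 J.
W = (3238 − 8035) / 0.6667 = -7195 J.

W ≈ -7.20 kJ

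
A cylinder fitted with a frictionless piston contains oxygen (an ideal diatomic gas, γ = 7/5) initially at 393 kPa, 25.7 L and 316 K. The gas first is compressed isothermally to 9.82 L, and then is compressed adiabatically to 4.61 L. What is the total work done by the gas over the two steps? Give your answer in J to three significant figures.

Step 1 (isothermal): W = P₁V₁ ln(V₂/V₁) = (10100) ln(9.82/25.7) = -9717 J.
After step 1: P = 1029 kPa, V = 9.82 L, T = 316 K.
Step 2 (adiabatic): W = (P₁V₁ − P₂V₂)/(γ−1) = (10100 − 13668)/0.4 = -8919 J.
W_total = -9717 − 8919 = -18636 J.

W_total ≈ -18600 J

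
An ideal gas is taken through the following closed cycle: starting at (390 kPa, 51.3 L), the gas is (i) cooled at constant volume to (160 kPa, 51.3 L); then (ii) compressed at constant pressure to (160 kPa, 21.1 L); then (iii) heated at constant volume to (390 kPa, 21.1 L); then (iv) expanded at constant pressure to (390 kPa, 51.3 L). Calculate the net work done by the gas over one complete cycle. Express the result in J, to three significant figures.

Constant-volume legs do no work.
W(ii) = (160)(21.1 − 51.3) = -4832 J; W(iv) = (390)(51.3 − 21.1) = 11778 J.
W_net = -4832 + 11778 = 6946 J (the clockwise enclosed area).

W_net ≈ 6950 J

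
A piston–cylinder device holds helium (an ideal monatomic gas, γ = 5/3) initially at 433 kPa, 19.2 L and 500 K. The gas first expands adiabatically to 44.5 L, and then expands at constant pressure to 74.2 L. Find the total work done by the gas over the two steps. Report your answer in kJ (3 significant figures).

Step 1 (adiabatic): W = (P₁V₁ − P₂V₂)/(γ−1) = (8314 − 4747)/0.667 = 5350 J.
After step 1: P = 106.7 kPa, V = 44.5 L, T = 285.5 K.
Step 2 (isobaric): W = PΔV = (106.7 kPa)(74.2 − 44.5 L) = 3168 J.
W_total = 5350 + 3168 = 8518 J.

W_total ≈ 8.52 kJ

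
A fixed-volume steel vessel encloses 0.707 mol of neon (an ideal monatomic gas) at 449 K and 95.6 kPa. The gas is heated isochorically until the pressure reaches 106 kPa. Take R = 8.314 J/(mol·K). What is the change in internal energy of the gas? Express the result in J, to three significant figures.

ΔU ≈ 431 J

Constant volume ⇒ W = 0, so Q = ΔU = nCᵥΔT with Cᵥ = 3R/2 = 12.47 J/(mol·K).
At constant V, T₂/T₁ = P₂/P₁ ⇒ ΔT = T₁(P₂/P₁ − 1) = 449·(106/95.6 − 1) = 48.85 K.
ΔU = (0.707)(12.47)(48.85) = 430.7 J.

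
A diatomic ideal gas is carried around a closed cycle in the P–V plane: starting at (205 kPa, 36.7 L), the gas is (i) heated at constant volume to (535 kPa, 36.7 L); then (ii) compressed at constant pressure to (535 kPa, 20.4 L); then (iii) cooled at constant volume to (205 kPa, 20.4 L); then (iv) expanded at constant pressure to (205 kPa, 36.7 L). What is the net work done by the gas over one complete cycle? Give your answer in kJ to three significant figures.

Constant-volume legs do no work.
W(ii) = (535)(20.4 − 36.7) = -8721 J; W(iv) = (205)(36.7 − 20.4) = 3342 J.
W_net = -8721 + 3342 = -5379 J (the counter-clockwise enclosed area).

W_net ≈ -5.38 kJ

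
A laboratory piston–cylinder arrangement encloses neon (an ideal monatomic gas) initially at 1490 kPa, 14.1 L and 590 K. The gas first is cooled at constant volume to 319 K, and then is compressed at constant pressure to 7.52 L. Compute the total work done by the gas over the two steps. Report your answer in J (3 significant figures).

Step 1 (isochoric): W = 0 (constant volume).
After step 1: P = 805.6 kPa (V unchanged).
Step 2 (isobaric): W = PΔV = (805.6 kPa)(7.52 − 14.1 L) = -5301 J.
W_total = 0 − 5301 = -5301 J.

W_total ≈ -5300 J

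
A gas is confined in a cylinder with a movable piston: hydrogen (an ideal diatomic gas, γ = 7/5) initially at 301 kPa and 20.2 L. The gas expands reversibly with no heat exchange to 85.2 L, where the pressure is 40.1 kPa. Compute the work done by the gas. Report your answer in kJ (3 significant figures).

W ≈ 6.66 kJ

Adiabatic: W = (P₁V₁ − P₂V₂)/(γ − 1) with γ = 7/5.
P₁V₁ = 6080 J, P₂V₂ = 3417 J.
W = (6080 − 3417) / 0.4 = 6659 J.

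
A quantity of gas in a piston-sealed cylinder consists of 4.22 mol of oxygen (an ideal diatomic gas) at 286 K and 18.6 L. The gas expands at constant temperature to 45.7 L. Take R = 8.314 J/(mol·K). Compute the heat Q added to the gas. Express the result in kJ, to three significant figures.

Isothermal ⇒ ΔU = 0, so Q = W = nRT ln(V₂/V₁).
Q = (4.22)(8.314)(286) ln(45.7/18.6) = 10034 × 0.8989 = 9020 J.

Q ≈ 9.02 kJ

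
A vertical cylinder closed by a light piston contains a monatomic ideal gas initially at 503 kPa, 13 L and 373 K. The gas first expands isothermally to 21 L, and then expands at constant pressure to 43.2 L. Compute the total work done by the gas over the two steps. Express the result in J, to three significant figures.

W_total ≈ 10000 J

Step 1 (isothermal): W = P₁V₁ ln(V₂/V₁) = (6539) ln(21/13) = 3136 J.
After step 1: P = 311.4 kPa, V = 21 L, T = 373 K.
Step 2 (isobaric): W = PΔV = (311.4 kPa)(43.2 − 21 L) = 6913 J.
W_total = 3136 + 6913 = 10049 J.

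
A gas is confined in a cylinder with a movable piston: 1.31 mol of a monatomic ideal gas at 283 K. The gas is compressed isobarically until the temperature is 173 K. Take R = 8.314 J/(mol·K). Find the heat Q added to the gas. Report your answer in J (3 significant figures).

Isobaric: W = nRΔT = (1.31)(8.314)(-110) = -1198 J.
ΔU = nCᵥΔT with Cᵥ = 3R/2: ΔU = (1.31)(12.47)(-110) = -1797 J.
Q = ΔU + W = -1797 − 1198 = -2995 J.

Q ≈ -3000 J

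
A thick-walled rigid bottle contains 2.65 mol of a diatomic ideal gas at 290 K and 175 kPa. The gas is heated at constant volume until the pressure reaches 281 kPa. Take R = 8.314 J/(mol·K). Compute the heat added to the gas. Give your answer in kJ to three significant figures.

Q ≈ 9.68 kJ

Constant volume ⇒ W = 0, so Q = ΔU = nCᵥΔT with Cᵥ = 5R/2 = 20.79 J/(mol·K).
At constant V, T₂/T₁ = P₂/P₁ ⇒ ΔT = T₁(P₂/P₁ − 1) = 290·(281/175 − 1) = 175.7 K.
ΔU = (2.65)(20.79)(175.7) = 9675 J.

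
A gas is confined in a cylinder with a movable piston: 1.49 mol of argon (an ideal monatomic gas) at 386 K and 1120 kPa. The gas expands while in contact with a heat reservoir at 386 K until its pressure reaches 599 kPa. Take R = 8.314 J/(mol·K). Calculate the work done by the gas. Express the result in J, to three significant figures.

Isothermal process: W = nRT ln(V₂/V₁) = nRT ln(P₁/P₂).
W = (1.49)(8.314)(386) × ln(1120/599)
  = 4782 × ln(1.87) = 4782 × 0.6258
W_by_gas = 2993 J.

W ≈ 2990 J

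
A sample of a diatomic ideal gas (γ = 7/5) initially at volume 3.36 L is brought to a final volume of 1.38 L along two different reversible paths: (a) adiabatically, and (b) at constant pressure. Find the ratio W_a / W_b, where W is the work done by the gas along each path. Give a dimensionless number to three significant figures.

Path (a) adiabatic: W = P₁V₁(1 − (V₁/V₂)^(γ−1))/(γ−1) → W_a/(P₁V₁) = -1.069.
Path (b) isobaric: W = P₁(V₂ − V₁) → W_b/(P₁V₁) = -0.5893.
W_a / W_b = -1.069 / -0.5893 = 1.814.

W_a / W_b ≈ 1.81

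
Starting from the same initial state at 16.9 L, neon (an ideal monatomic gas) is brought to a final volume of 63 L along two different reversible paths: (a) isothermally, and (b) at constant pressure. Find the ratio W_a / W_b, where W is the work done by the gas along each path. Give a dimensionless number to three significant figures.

Path (a) isothermal: W = P₁V₁ ln(V₂/V₁) → W_a/(P₁V₁) = 1.316.
Path (b) isobaric: W = P₁(V₂ − V₁) → W_b/(P₁V₁) = 2.728.
W_a / W_b = 1.316 / 2.728 = 0.4824.

W_a / W_b ≈ 0.482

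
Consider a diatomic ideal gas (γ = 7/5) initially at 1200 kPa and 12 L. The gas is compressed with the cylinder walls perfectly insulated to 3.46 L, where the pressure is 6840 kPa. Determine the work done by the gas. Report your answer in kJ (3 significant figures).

W ≈ -23.2 kJ

Adiabatic: W = (P₁V₁ − P₂V₂)/(γ − 1) with γ = 7/5.
P₁V₁ = 14400 J, P₂V₂ = 23666 J.
W = (14400 − 23666) / 0.4 = -23166 J.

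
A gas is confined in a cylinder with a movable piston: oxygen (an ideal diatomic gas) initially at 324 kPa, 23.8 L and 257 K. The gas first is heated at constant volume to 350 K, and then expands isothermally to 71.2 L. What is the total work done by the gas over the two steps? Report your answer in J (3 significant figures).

W_total ≈ 11500 J

Step 1 (isochoric): W = 0 (constant volume).
After step 1: P = 441.2 kPa (V unchanged).
Step 2 (isothermal): W = P₁V₁ ln(V₂/V₁) = (10502) ln(71.2/23.8) = 11508 J.
W_total = 0 + 11508 = 11508 J.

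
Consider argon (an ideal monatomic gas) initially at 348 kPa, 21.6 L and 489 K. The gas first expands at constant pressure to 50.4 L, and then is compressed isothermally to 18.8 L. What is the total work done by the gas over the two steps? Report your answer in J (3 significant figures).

Step 1 (isobaric): W = PΔV = (348 kPa)(50.4 − 21.6 L) = 10022 J.
After step 1: P = 348 kPa, V = 50.4 L, T = 1141 K.
Step 2 (isothermal): W = P₁V₁ ln(V₂/V₁) = (17539) ln(18.8/50.4) = -17296 J.
W_total = 10022 − 17296 = -7274 J.

W_total ≈ -7270 J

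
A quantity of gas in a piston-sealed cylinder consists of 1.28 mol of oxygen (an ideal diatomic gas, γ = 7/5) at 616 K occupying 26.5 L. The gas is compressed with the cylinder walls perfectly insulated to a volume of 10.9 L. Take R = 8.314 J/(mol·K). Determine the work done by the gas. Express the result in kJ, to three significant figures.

Adiabatic: TV^(γ−1) = const with γ = 7/5.
T₂ = T₁ (V₁/V₂)^(γ−1) = 616 × (26.5/10.9)^0.4 = 616 × 1.427 = 878.8 K.
W_by = nCᵥ(T₁ − T₂) = (1.28)(20.79)(616 − 878.8) = -6993 J.

W ≈ -6.99 kJ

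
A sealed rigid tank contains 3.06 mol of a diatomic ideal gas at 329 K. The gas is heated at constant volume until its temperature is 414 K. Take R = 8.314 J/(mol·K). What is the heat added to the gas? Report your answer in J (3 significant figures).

Q ≈ 5410 J

Constant volume ⇒ W = 0, so Q = ΔU = nCᵥΔT with Cᵥ = 5R/2 = 20.79 J/(mol·K).
ΔU = (3.06)(20.79)(414 − 329) = 5406 J.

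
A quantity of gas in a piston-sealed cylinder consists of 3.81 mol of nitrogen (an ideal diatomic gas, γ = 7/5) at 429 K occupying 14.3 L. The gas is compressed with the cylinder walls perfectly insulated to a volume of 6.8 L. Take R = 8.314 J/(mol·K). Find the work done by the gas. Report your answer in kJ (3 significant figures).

W ≈ -11.8 kJ

Adiabatic: TV^(γ−1) = const with γ = 7/5.
T₂ = T₁ (V₁/V₂)^(γ−1) = 429 × (14.3/6.8)^0.4 = 429 × 1.346 = 577.5 K.
W_by = nCᵥ(T₁ − T₂) = (3.81)(20.79)(429 − 577.5) = -11764 J.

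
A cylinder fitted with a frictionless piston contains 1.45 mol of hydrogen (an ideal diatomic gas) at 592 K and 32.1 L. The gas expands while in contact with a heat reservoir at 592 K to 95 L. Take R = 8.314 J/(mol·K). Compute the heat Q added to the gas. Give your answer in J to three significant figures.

Q ≈ 7740 J

Isothermal ⇒ ΔU = 0, so Q = W = nRT ln(V₂/V₁).
Q = (1.45)(8.314)(592) ln(95/32.1) = 7137 × 1.085 = 7744 J.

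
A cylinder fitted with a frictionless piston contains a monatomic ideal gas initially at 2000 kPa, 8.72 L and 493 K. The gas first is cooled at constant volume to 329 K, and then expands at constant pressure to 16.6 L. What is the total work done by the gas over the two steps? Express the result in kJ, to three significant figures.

W_total ≈ 10.5 kJ

Step 1 (isochoric): W = 0 (constant volume).
After step 1: P = 1335 kPa (V unchanged).
Step 2 (isobaric): W = PΔV = (1335 kPa)(16.6 − 8.72 L) = 10517 J.
W_total = 0 + 10517 = 10517 J.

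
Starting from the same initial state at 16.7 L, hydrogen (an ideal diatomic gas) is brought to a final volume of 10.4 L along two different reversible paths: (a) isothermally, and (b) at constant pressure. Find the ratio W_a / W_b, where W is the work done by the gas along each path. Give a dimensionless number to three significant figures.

W_a / W_b ≈ 1.26

Path (a) isothermal: W = P₁V₁ ln(V₂/V₁) → W_a/(P₁V₁) = -0.4736.
Path (b) isobaric: W = P₁(V₂ − V₁) → W_b/(P₁V₁) = -0.3772.
W_a / W_b = -0.4736 / -0.3772 = 1.255.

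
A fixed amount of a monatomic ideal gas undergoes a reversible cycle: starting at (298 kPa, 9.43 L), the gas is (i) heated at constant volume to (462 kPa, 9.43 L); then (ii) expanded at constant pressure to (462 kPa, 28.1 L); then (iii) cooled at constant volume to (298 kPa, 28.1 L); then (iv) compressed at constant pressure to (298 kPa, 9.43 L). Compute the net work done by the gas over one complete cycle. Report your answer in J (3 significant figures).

W_net ≈ 3060 J

Constant-volume legs do no work.
W(ii) = (462)(28.1 − 9.43) = 8626 J; W(iv) = (298)(9.43 − 28.1) = -5564 J.
W_net = 8626 − 5564 = 3062 J (the clockwise enclosed area).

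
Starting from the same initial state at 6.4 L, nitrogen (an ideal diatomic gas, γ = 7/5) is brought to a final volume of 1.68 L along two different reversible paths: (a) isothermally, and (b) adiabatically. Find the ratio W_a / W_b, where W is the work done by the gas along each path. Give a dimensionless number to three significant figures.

W_a / W_b ≈ 0.756

Path (a) isothermal: W = P₁V₁ ln(V₂/V₁) → W_a/(P₁V₁) = -1.338.
Path (b) adiabatic: W = P₁V₁(1 − (V₁/V₂)^(γ−1))/(γ−1) → W_b/(P₁V₁) = -1.769.
W_a / W_b = -1.338 / -1.769 = 0.7562.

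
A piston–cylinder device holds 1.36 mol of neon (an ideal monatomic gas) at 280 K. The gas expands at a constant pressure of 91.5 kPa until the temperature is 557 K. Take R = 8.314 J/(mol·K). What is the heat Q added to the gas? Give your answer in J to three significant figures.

Q ≈ 7830 J

Isobaric: W = nRΔT = (1.36)(8.314)(277) = 3132 J.
ΔU = nCᵥΔT with Cᵥ = 3R/2: ΔU = (1.36)(12.47)(277) = 4698 J.
Q = ΔU + W = 4698 + 3132 = 7830 J.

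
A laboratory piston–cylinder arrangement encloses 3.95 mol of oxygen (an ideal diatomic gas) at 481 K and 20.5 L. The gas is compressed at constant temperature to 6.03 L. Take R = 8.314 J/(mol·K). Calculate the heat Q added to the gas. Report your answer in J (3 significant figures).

Isothermal ⇒ ΔU = 0, so Q = W = nRT ln(V₂/V₁).
Q = (3.95)(8.314)(481) ln(6.03/20.5) = 15796 × -1.224 = -19329 J.

Q ≈ -19300 J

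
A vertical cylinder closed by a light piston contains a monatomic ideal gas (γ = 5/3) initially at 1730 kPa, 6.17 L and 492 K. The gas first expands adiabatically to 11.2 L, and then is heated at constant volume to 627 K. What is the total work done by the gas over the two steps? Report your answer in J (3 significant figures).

Step 1 (adiabatic): W = (P₁V₁ − P₂V₂)/(γ−1) = (10674 − 7173)/0.667 = 5251 J.
Step 2 (isochoric): W = 0 (constant volume).
W_total = 5251 + 0 = 5251 J.

W_total ≈ 5250 J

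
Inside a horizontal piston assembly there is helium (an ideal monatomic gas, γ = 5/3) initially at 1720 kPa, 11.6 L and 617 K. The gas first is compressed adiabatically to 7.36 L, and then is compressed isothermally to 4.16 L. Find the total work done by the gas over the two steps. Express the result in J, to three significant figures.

Step 1 (adiabatic): W = (P₁V₁ − P₂V₂)/(γ−1) = (19952 − 27021)/0.667 = -10604 J.
After step 1: P = 3671 kPa, V = 7.36 L, T = 835.6 K.
Step 2 (isothermal): W = P₁V₁ ln(V₂/V₁) = (27021) ln(4.16/7.36) = -15417 J.
W_total = -10604 − 15417 = -26021 J.

W_total ≈ -26000 J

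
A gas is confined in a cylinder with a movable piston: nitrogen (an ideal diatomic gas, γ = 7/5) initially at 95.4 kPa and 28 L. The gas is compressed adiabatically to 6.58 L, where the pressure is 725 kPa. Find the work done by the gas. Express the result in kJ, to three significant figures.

W ≈ -5.25 kJ

Adiabatic: W = (P₁V₁ − P₂V₂)/(γ − 1) with γ = 7/5.
P₁V₁ = 2671 J, P₂V₂ = 4770 J.
W = (2671 − 4770) / 0.4 = -5248 J.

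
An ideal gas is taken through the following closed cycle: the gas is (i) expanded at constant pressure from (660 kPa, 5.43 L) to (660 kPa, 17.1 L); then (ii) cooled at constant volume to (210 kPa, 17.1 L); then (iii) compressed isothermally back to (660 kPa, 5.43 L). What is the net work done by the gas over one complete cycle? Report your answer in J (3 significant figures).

W_net ≈ 3580 J

Leg (i): W = PΔV = (660)(17.1 − 5.43) = 7702 J.
Leg (ii): W = 0.
Leg (iii): W = PᵢVᵢ ln(V_f/Vᵢ) = (3591) ln(5.43/17.1) = -4119 J.
W_net = 7702 − 4119 = 3583 J.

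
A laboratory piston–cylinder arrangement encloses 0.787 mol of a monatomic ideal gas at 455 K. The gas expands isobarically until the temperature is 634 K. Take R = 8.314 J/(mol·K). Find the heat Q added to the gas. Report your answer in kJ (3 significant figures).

Q ≈ 2.93 kJ

Isobaric: W = nRΔT = (0.787)(8.314)(179) = 1171 J.
ΔU = nCᵥΔT with Cᵥ = 3R/2: ΔU = (0.787)(12.47)(179) = 1757 J.
Q = ΔU + W = 1757 + 1171 = 2928 J.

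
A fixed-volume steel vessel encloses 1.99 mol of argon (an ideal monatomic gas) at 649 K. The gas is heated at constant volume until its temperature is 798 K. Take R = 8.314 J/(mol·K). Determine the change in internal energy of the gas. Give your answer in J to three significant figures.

Constant volume ⇒ W = 0, so Q = ΔU = nCᵥΔT with Cᵥ = 3R/2 = 12.47 J/(mol·K).
ΔU = (1.99)(12.47)(798 − 649) = 3698 J.

ΔU ≈ 3700 J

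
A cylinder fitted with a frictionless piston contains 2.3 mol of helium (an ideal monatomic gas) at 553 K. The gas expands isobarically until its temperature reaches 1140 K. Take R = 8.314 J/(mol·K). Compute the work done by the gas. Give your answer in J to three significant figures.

W ≈ 11200 J

Isobaric: W = P ΔV = nR ΔT.
W = (2.3)(8.314)(1140 − 553) = 11225 J.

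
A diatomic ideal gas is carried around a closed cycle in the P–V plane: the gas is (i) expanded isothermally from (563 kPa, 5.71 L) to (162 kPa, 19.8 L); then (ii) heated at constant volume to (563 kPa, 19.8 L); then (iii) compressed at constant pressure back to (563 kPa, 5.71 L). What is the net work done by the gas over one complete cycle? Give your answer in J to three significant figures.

W_net ≈ -3940 J

Leg (i): W = PᵢVᵢ ln(V_f/Vᵢ) = (3215) ln(19.8/5.71) = 3997 J.
Leg (ii): W = 0.
Leg (iii): W = PΔV = (563)(5.71 − 19.8) = -7933 J.
W_net = 3997 − 7933 = -3935 J.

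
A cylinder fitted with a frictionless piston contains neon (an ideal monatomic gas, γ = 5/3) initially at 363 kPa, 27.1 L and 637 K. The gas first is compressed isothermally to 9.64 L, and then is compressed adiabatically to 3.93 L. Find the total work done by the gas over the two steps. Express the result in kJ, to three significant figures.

Step 1 (isothermal): W = P₁V₁ ln(V₂/V₁) = (9837) ln(9.64/27.1) = -10168 J.
After step 1: P = 1020 kPa, V = 9.64 L, T = 637 K.
Step 2 (adiabatic): W = (P₁V₁ − P₂V₂)/(γ−1) = (9837 − 17892)/0.667 = -12082 J.
W_total = -10168 − 12082 = -22250 J.

W_total ≈ -22.3 kJ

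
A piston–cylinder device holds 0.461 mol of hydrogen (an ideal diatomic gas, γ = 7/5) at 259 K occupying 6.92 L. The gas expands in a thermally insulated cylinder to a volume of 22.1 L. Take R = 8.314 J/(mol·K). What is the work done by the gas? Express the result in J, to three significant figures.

Adiabatic: TV^(γ−1) = const with γ = 7/5.
T₂ = T₁ (V₁/V₂)^(γ−1) = 259 × (6.92/22.1)^0.4 = 259 × 0.6285 = 162.8 K.
W_by = nCᵥ(T₁ − T₂) = (0.461)(20.79)(259 − 162.8) = 922 J.

W ≈ 922 J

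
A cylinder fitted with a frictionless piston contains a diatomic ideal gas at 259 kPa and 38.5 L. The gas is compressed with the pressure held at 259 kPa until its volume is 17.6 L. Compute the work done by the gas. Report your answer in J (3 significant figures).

Isobaric: W = P ΔV.
W = (259 kPa)(17.6 − 38.5 L) = (259)(-20.9) = -5413 J.

W ≈ -5410 J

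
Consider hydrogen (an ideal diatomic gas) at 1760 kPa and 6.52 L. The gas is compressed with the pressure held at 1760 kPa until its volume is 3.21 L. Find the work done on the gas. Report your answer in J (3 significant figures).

W ≈ 5830 J

Isobaric: W = P ΔV.
W = (1760 kPa)(3.21 − 6.52 L) = (1760)(-3.31) = -5826 J.
Work on gas = −W_by = 5826 J.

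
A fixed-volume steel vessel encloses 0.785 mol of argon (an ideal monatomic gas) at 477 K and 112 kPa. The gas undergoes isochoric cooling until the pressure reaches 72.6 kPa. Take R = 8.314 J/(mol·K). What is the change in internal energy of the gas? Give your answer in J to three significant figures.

ΔU ≈ -1640 J

Constant volume ⇒ W = 0, so Q = ΔU = nCᵥΔT with Cᵥ = 3R/2 = 12.47 J/(mol·K).
At constant V, T₂/T₁ = P₂/P₁ ⇒ ΔT = T₁(P₂/P₁ − 1) = 477·(72.6/112 − 1) = -167.8 K.
ΔU = (0.785)(12.47)(-167.8) = -1643 J.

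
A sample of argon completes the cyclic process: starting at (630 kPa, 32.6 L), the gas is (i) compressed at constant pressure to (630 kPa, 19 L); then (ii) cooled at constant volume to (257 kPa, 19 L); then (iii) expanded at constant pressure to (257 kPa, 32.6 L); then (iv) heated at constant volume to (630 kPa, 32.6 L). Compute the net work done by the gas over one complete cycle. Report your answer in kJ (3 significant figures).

Constant-volume legs do no work.
W(i) = (630)(19 − 32.6) = -8568 J; W(iii) = (257)(32.6 − 19) = 3495 J.
W_net = -8568 + 3495 = -5073 J (the counter-clockwise enclosed area).

W_net ≈ -5.07 kJ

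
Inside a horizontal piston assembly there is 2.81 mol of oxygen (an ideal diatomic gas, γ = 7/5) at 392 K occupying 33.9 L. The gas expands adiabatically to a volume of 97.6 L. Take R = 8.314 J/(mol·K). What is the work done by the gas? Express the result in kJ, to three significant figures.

W ≈ 7.90 kJ

Adiabatic: TV^(γ−1) = const with γ = 7/5.
T₂ = T₁ (V₁/V₂)^(γ−1) = 392 × (33.9/97.6)^0.4 = 392 × 0.6551 = 256.8 K.
W_by = nCᵥ(T₁ − T₂) = (2.81)(20.79)(392 − 256.8) = 7897 J.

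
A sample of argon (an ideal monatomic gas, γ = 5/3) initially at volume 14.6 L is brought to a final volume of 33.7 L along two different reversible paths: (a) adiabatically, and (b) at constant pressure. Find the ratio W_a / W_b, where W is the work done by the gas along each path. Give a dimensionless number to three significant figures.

Path (a) adiabatic: W = P₁V₁(1 − (V₁/V₂)^(γ−1))/(γ−1) → W_a/(P₁V₁) = 0.6412.
Path (b) isobaric: W = P₁(V₂ − V₁) → W_b/(P₁V₁) = 1.308.
W_a / W_b = 0.6412 / 1.308 = 0.4901.

W_a / W_b ≈ 0.490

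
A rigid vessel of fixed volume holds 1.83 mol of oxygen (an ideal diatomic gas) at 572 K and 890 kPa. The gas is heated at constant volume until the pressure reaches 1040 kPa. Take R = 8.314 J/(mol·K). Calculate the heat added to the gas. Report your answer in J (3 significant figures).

Q ≈ 3670 J

Constant volume ⇒ W = 0, so Q = ΔU = nCᵥΔT with Cᵥ = 5R/2 = 20.79 J/(mol·K).
At constant V, T₂/T₁ = P₂/P₁ ⇒ ΔT = T₁(P₂/P₁ − 1) = 572·(1040/890 − 1) = 96.4 K.
ΔU = (1.83)(20.79)(96.4) = 3667 J.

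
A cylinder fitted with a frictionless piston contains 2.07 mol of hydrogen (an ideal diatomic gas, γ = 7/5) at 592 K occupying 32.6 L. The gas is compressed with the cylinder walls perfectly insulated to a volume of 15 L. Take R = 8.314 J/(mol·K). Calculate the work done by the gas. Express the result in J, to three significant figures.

Adiabatic: TV^(γ−1) = const with γ = 7/5.
T₂ = T₁ (V₁/V₂)^(γ−1) = 592 × (32.6/15)^0.4 = 592 × 1.364 = 807.6 K.
W_by = nCᵥ(T₁ − T₂) = (2.07)(20.79)(592 − 807.6) = -9274 J.

W ≈ -9270 J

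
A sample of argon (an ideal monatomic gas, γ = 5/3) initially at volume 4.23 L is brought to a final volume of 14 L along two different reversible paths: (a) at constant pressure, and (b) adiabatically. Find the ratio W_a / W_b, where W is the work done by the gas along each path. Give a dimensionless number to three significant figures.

W_a / W_b ≈ 2.80

Path (a) isobaric: W = P₁(V₂ − V₁) → W_a/(P₁V₁) = 2.31.
Path (b) adiabatic: W = P₁V₁(1 − (V₁/V₂)^(γ−1))/(γ−1) → W_b/(P₁V₁) = 0.8246.
W_a / W_b = 2.31 / 0.8246 = 2.801.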